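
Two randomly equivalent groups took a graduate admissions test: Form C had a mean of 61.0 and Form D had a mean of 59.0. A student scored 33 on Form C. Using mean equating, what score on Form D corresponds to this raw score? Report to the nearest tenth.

31.0

Mean equating: y = x + (M_Y − M_X) = 33 + (59.0 − 61.0) = 31.0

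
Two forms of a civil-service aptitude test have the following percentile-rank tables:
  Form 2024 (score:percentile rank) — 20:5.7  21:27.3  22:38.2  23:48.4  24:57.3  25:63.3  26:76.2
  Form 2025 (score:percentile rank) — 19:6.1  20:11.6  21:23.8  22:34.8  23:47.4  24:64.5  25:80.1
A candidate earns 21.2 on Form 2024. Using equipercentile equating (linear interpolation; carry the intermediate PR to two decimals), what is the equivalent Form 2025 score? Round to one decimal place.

PR of 21.2 on Form 2024: 27.3 + (21.2 − 21)/(22 − 21) × (38.2 − 27.3) = 29.48
On Form 2025, PR 29.48 falls between score 21 (PR 23.8) and 22 (PR 34.8).
Interpolate: 21 + (29.48 − 23.8)/(34.8 − 23.8) × (22 − 21) = 21.5

21.5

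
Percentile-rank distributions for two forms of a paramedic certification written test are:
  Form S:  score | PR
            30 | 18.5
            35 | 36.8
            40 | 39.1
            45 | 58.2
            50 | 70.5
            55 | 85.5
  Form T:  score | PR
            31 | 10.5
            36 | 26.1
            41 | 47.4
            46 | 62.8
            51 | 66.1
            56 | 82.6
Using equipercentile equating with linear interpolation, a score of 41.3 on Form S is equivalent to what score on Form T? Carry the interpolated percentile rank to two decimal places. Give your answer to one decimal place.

PR of 41.3 on Form S: 39.1 + (41.3 − 40)/(45 − 40) × (58.2 − 39.1) = 44.07
On Form T, PR 44.07 falls between score 36 (PR 26.1) and 41 (PR 47.4).
Interpolate: 36 + (44.07 − 26.1)/(47.4 − 26.1) × (41 − 36) = 40.2

40.2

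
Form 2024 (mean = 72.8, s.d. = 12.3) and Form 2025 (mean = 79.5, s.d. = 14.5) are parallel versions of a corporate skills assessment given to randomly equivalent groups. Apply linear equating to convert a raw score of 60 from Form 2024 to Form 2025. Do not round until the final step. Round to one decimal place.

64.4

Linear equating: y = (SD_Y/SD_X)(x − M_X) + M_Y
y = (14.5/12.3)(60 − 72.8) + 79.5
y = 1.178862 × -12.8 + 79.5 = -15.0894 + 79.5 = 64.4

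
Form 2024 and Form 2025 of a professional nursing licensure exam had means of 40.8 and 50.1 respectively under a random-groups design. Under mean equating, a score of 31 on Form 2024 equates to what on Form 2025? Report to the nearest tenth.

40.3

Mean equating: y = x + (M_Y − M_X) = 31 + (50.1 − 40.8) = 40.3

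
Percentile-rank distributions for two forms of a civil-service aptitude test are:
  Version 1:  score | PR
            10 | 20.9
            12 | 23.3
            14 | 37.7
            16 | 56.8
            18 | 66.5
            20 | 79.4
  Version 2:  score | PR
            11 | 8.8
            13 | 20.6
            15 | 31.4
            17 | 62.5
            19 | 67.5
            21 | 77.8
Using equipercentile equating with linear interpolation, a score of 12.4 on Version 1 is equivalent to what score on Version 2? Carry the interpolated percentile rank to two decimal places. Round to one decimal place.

14.0

PR of 12.4 on Version 1: 23.3 + (12.4 − 12)/(14 − 12) × (37.7 − 23.3) = 26.18
On Version 2, PR 26.18 falls between score 13 (PR 20.6) and 15 (PR 31.4).
Interpolate: 13 + (26.18 − 20.6)/(31.4 − 20.6) × (15 − 13) = 14.0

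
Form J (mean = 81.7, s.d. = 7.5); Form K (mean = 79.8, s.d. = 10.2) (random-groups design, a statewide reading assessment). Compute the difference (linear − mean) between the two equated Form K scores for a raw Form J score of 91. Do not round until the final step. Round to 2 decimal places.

3.35

Mean-equated: 91 + (79.8 − 81.7) = 89.10
Linear-equated: (10.2/7.5)(91 − 81.7) + 79.8 = 92.448
Difference = 92.448 − 89.10 = 3.35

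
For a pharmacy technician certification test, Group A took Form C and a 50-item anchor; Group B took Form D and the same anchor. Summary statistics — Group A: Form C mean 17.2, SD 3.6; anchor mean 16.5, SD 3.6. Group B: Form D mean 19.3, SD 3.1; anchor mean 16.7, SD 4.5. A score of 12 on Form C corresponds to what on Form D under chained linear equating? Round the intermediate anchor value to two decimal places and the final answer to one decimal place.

15.6

Form C → anchor (Group A): v = (3.6/3.6)(12 − 17.2) + 16.5 = 11.30
anchor → Form D (Group B): y = (3.1/4.5)(11.30 − 16.7) + 19.3 = 15.6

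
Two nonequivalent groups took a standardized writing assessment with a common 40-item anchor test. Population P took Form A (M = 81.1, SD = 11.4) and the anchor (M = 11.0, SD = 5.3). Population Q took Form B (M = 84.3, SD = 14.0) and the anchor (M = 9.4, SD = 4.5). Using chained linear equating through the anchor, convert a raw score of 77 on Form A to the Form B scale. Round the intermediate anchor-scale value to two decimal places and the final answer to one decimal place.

Form A → anchor (Population P): v = (5.3/11.4)(77 − 81.1) + 11.0 = 9.09
anchor → Form B (Population Q): y = (14.0/4.5)(9.09 − 9.4) + 84.3 = 83.3

83.3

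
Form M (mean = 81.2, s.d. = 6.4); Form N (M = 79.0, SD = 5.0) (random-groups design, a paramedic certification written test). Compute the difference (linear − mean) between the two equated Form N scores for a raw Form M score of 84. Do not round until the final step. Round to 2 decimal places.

Mean-equated: 84 + (79.0 − 81.2) = 81.80
Linear-equated: (5.0/6.4)(84 − 81.2) + 79.0 = 81.188
Difference = 81.188 − 81.80 = -0.61

-0.61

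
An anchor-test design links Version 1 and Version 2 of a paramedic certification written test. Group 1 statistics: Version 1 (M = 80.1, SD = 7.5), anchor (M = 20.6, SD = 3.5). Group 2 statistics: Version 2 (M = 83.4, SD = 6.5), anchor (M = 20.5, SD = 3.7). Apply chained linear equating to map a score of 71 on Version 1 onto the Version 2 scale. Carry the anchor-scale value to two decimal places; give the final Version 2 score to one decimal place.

Version 1 → anchor (Group 1): v = (3.5/7.5)(71 − 80.1) + 20.6 = 16.35
anchor → Version 2 (Group 2): y = (6.5/3.7)(16.35 − 20.5) + 83.4 = 76.1

76.1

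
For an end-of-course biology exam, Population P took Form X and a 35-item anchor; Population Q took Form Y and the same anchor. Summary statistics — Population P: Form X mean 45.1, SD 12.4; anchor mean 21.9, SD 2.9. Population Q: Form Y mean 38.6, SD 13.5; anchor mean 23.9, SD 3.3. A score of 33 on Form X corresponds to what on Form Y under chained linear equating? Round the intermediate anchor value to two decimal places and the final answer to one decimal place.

Form X → anchor (Population P): v = (2.9/12.4)(33 − 45.1) + 21.9 = 19.07
anchor → Form Y (Population Q): y = (13.5/3.3)(19.07 − 23.9) + 38.6 = 18.8

18.8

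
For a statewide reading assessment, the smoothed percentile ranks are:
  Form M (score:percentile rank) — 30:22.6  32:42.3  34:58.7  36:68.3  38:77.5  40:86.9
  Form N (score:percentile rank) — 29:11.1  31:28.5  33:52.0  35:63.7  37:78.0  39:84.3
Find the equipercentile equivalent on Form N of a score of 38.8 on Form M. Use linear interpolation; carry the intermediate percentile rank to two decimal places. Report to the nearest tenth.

38.0

PR of 38.8 on Form M: 77.5 + (38.8 − 38)/(40 − 38) × (86.9 − 77.5) = 81.26
On Form N, PR 81.26 falls between score 37 (PR 78.0) and 39 (PR 84.3).
Interpolate: 37 + (81.26 − 78.0)/(84.3 − 78.0) × (39 − 37) = 38.0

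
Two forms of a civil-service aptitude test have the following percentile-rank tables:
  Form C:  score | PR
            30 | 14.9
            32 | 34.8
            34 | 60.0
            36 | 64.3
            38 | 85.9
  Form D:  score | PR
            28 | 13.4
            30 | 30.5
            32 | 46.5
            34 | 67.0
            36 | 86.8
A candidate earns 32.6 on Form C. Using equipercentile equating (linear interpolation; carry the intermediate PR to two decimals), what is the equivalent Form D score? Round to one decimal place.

PR of 32.6 on Form C: 34.8 + (32.6 − 32)/(34 − 32) × (60.0 − 34.8) = 42.36
On Form D, PR 42.36 falls between score 30 (PR 30.5) and 32 (PR 46.5).
Interpolate: 30 + (42.36 − 30.5)/(46.5 − 30.5) × (32 − 30) = 31.5

31.5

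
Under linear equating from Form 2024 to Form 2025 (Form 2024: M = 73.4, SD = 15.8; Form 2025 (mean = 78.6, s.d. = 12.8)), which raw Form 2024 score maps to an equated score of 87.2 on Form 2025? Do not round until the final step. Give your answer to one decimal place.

84.0

Invert y = (SD_Y/SD_X)(x − M_X) + M_Y:
x = (SD_X/SD_Y)(y − M_Y) + M_X = (15.8/12.8)(87.2 − 78.6) + 73.4
x = 1.234375 × 8.600 + 73.4 = 84.0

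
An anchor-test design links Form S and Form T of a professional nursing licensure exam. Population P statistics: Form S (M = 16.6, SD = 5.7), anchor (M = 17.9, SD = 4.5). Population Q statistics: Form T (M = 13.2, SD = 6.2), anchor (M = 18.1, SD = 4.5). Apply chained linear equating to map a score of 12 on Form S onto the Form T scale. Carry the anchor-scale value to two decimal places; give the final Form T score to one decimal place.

7.9

Form S → anchor (Population P): v = (4.5/5.7)(12 − 16.6) + 17.9 = 14.27
anchor → Form T (Population Q): y = (6.2/4.5)(14.27 − 18.1) + 13.2 = 7.9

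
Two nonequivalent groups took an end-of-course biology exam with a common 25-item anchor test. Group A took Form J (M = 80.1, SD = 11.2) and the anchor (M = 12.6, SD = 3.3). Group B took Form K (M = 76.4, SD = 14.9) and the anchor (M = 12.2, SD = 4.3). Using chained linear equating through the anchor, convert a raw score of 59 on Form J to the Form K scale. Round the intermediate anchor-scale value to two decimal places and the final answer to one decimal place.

Form J → anchor (Group A): v = (3.3/11.2)(59 − 80.1) + 12.6 = 6.38
anchor → Form K (Group B): y = (14.9/4.3)(6.38 − 12.2) + 76.4 = 56.2

56.2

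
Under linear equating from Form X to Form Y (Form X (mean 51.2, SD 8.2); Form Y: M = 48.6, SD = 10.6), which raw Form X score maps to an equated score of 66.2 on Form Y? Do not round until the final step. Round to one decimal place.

Invert y = (SD_Y/SD_X)(x − M_X) + M_Y:
x = (SD_X/SD_Y)(y − M_Y) + M_X = (8.2/10.6)(66.2 − 48.6) + 51.2
x = 0.773585 × 17.600 + 51.2 = 64.8

64.8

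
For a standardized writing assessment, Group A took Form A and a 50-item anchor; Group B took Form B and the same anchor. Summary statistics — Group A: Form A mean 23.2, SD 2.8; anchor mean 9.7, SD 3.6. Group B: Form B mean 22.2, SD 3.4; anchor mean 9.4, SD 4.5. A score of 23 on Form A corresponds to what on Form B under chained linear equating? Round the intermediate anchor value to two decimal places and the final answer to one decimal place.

22.2

Form A → anchor (Group A): v = (3.6/2.8)(23 − 23.2) + 9.7 = 9.44
anchor → Form B (Group B): y = (3.4/4.5)(9.44 − 9.4) + 22.2 = 22.2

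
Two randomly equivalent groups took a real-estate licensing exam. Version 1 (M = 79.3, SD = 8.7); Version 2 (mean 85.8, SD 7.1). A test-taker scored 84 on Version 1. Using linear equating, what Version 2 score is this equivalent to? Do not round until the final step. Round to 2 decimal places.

89.64

Linear equating: y = (SD_Y/SD_X)(x − M_X) + M_Y
y = (7.1/8.7)(84 − 79.3) + 85.8
y = 0.816092 × 4.7 + 85.8 = 3.8356 + 85.8 = 89.64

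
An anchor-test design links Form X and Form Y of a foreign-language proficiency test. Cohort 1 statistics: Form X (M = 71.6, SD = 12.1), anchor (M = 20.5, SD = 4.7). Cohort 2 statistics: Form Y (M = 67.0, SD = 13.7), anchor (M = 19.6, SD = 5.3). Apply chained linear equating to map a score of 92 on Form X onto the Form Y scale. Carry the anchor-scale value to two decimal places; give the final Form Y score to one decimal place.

Form X → anchor (Cohort 1): v = (4.7/12.1)(92 − 71.6) + 20.5 = 28.42
anchor → Form Y (Cohort 2): y = (13.7/5.3)(28.42 − 19.6) + 67.0 = 89.8

89.8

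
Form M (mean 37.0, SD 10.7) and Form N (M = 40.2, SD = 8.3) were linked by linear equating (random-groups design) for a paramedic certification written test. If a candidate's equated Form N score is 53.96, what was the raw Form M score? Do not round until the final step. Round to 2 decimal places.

Invert y = (SD_Y/SD_X)(x − M_X) + M_Y:
x = (SD_X/SD_Y)(y − M_Y) + M_X = (10.7/8.3)(53.96 − 40.2) + 37.0
x = 1.289157 × 13.760 + 37.0 = 54.74

54.74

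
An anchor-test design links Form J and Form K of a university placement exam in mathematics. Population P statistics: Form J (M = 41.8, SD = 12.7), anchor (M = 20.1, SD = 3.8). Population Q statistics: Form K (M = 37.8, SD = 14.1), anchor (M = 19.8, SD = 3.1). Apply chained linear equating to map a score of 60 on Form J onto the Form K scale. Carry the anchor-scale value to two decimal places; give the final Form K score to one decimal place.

64.0

Form J → anchor (Population P): v = (3.8/12.7)(60 − 41.8) + 20.1 = 25.55
anchor → Form K (Population Q): y = (14.1/3.1)(25.55 − 19.8) + 37.8 = 64.0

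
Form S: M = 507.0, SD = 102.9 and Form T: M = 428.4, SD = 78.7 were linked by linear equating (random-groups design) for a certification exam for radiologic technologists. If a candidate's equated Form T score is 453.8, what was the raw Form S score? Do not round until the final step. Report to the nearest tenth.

540.2

Invert y = (SD_Y/SD_X)(x − M_X) + M_Y:
x = (SD_X/SD_Y)(y − M_Y) + M_X = (102.9/78.7)(453.8 − 428.4) + 507.0
x = 1.307497 × 25.400 + 507.0 = 540.2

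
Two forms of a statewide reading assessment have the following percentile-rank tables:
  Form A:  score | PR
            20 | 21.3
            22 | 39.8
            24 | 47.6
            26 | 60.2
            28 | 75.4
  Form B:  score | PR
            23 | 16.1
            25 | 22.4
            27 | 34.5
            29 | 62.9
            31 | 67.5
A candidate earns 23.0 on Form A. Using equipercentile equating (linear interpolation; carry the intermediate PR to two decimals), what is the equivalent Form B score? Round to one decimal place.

PR of 23.0 on Form A: 39.8 + (23.0 − 22)/(24 − 22) × (47.6 − 39.8) = 43.70
On Form B, PR 43.70 falls between score 27 (PR 34.5) and 29 (PR 62.9).
Interpolate: 27 + (43.70 − 34.5)/(62.9 − 34.5) × (29 − 27) = 27.6

27.6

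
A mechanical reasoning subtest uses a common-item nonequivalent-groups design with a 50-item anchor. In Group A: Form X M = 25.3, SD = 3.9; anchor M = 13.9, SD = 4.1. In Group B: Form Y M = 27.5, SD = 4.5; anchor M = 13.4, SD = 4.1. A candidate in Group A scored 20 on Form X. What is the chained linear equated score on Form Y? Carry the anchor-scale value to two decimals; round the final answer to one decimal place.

Form X → anchor (Group A): v = (4.1/3.9)(20 − 25.3) + 13.9 = 8.33
anchor → Form Y (Group B): y = (4.5/4.1)(8.33 − 13.4) + 27.5 = 21.9

21.9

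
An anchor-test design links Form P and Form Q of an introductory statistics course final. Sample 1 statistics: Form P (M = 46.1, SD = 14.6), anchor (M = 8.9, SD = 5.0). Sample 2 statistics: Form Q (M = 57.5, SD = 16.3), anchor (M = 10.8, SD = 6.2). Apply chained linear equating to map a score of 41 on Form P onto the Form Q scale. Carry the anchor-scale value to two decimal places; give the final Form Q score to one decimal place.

47.9

Form P → anchor (Sample 1): v = (5.0/14.6)(41 − 46.1) + 8.9 = 7.15
anchor → Form Q (Sample 2): y = (16.3/6.2)(7.15 − 10.8) + 57.5 = 47.9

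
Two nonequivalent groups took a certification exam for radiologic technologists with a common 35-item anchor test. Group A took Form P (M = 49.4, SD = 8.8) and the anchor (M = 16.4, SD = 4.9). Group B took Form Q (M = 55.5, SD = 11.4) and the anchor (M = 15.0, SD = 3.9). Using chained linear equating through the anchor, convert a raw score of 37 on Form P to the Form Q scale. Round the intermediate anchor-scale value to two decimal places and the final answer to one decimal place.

39.4

Form P → anchor (Group A): v = (4.9/8.8)(37 − 49.4) + 16.4 = 9.50
anchor → Form Q (Group B): y = (11.4/3.9)(9.50 − 15.0) + 55.5 = 39.4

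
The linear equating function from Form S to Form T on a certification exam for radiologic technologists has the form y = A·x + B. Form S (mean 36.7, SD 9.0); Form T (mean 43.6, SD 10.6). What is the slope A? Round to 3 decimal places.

1.178

A = SD_Y / SD_X = 10.6 / 9.0 = 1.178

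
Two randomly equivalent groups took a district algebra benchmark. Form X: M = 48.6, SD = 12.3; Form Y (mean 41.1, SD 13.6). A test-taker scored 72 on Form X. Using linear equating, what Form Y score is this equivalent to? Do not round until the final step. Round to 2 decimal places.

Linear equating: y = (SD_Y/SD_X)(x − M_X) + M_Y
y = (13.6/12.3)(72 − 48.6) + 41.1
y = 1.105691 × 23.4 + 41.1 = 25.8732 + 41.1 = 66.97

66.97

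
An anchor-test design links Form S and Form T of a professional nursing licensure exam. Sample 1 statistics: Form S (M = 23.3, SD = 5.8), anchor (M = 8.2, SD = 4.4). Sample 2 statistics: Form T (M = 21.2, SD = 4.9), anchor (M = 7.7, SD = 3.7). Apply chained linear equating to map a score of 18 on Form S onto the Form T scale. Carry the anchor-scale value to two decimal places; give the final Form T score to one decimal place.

16.5

Form S → anchor (Sample 1): v = (4.4/5.8)(18 − 23.3) + 8.2 = 4.18
anchor → Form T (Sample 2): y = (4.9/3.7)(4.18 − 7.7) + 21.2 = 16.5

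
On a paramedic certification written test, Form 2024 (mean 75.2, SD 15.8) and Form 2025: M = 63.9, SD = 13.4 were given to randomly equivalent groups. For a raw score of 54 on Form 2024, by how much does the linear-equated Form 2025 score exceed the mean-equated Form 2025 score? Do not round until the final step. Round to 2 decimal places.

Mean-equated: 54 + (63.9 − 75.2) = 42.70
Linear-equated: (13.4/15.8)(54 − 75.2) + 63.9 = 45.920
Difference = 45.920 − 42.70 = 3.22

3.22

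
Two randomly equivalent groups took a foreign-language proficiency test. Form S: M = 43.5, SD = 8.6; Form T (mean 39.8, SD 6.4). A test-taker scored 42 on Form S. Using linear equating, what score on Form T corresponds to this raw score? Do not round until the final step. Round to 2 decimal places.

Linear equating: y = (SD_Y/SD_X)(x − M_X) + M_Y
y = (6.4/8.6)(42 − 43.5) + 39.8
y = 0.744186 × -1.5 + 39.8 = -1.1163 + 39.8 = 38.68

38.68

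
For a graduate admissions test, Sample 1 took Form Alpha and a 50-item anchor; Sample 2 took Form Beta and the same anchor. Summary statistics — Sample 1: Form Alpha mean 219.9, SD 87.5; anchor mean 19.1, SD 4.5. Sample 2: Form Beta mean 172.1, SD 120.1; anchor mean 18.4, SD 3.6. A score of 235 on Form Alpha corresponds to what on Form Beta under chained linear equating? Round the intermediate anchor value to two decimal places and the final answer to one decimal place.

Form Alpha → anchor (Sample 1): v = (4.5/87.5)(235 − 219.9) + 19.1 = 19.88
anchor → Form Beta (Sample 2): y = (120.1/3.6)(19.88 − 18.4) + 172.1 = 221.5

221.5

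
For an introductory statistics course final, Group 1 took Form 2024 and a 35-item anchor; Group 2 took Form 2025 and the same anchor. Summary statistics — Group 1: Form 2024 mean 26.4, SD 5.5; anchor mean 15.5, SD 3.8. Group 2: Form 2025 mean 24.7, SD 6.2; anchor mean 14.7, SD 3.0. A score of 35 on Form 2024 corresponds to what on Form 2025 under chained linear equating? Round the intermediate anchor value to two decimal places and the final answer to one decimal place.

Form 2024 → anchor (Group 1): v = (3.8/5.5)(35 − 26.4) + 15.5 = 21.44
anchor → Form 2025 (Group 2): y = (6.2/3.0)(21.44 − 14.7) + 24.7 = 38.6

38.6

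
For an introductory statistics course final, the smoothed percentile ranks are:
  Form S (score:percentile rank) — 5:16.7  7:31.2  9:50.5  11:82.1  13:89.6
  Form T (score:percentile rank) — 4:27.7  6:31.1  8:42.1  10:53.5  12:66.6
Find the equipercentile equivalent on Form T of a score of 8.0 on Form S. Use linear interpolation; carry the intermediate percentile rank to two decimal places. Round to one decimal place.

PR of 8.0 on Form S: 31.2 + (8.0 − 7)/(9 − 7) × (50.5 − 31.2) = 40.85
On Form T, PR 40.85 falls between score 6 (PR 31.1) and 8 (PR 42.1).
Interpolate: 6 + (40.85 − 31.1)/(42.1 − 31.1) × (8 − 6) = 7.8

7.8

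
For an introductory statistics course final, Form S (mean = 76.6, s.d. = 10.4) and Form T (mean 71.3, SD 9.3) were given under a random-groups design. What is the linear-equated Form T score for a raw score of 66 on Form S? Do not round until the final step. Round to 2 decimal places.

61.82

Linear equating: y = (SD_Y/SD_X)(x − M_X) + M_Y
y = (9.3/10.4)(66 − 76.6) + 71.3
y = 0.894231 × -10.6 + 71.3 = -9.4788 + 71.3 = 61.82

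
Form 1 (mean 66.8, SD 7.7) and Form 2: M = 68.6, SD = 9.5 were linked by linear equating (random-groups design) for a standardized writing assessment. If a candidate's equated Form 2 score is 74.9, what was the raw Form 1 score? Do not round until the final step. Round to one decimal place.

Invert y = (SD_Y/SD_X)(x − M_X) + M_Y:
x = (SD_X/SD_Y)(y − M_Y) + M_X = (7.7/9.5)(74.9 − 68.6) + 66.8
x = 0.810526 × 6.300 + 66.8 = 71.9

71.9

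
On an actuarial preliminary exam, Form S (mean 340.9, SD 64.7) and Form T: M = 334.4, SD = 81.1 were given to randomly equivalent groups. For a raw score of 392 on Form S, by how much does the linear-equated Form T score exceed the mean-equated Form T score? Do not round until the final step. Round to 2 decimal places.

Mean-equated: 392 + (334.4 − 340.9) = 385.50
Linear-equated: (81.1/64.7)(392 − 340.9) + 334.4 = 398.453
Difference = 398.453 − 385.50 = 12.95

12.95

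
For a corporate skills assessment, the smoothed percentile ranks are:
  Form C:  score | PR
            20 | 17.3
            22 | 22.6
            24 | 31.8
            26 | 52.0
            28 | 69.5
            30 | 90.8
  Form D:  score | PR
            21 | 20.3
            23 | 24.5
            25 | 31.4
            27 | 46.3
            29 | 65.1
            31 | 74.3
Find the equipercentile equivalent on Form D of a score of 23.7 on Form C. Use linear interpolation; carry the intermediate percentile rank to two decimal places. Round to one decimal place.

PR of 23.7 on Form C: 22.6 + (23.7 − 22)/(24 − 22) × (31.8 − 22.6) = 30.42
On Form D, PR 30.42 falls between score 23 (PR 24.5) and 25 (PR 31.4).
Interpolate: 23 + (30.42 − 24.5)/(31.4 − 24.5) × (25 − 23) = 24.7

24.7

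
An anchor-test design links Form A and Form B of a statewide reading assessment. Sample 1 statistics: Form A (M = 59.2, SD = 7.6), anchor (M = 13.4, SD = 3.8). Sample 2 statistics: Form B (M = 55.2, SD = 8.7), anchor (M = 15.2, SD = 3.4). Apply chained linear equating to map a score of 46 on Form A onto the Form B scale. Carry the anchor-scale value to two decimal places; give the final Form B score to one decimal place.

33.7

Form A → anchor (Sample 1): v = (3.8/7.6)(46 − 59.2) + 13.4 = 6.80
anchor → Form B (Sample 2): y = (8.7/3.4)(6.80 − 15.2) + 55.2 = 33.7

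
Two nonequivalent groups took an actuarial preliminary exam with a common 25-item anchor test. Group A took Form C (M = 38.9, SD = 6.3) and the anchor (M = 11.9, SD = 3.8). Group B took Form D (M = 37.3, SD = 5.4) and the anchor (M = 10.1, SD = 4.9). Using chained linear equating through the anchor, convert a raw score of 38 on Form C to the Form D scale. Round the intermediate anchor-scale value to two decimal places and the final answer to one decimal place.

Form C → anchor (Group A): v = (3.8/6.3)(38 − 38.9) + 11.9 = 11.36
anchor → Form D (Group B): y = (5.4/4.9)(11.36 − 10.1) + 37.3 = 38.7

38.7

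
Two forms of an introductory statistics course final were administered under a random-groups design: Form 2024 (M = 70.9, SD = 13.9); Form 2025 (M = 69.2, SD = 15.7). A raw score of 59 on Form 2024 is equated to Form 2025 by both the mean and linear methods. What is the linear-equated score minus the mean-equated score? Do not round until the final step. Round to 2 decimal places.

-1.54

Mean-equated: 59 + (69.2 − 70.9) = 57.30
Linear-equated: (15.7/13.9)(59 − 70.9) + 69.2 = 55.759
Difference = 55.759 − 57.30 = -1.54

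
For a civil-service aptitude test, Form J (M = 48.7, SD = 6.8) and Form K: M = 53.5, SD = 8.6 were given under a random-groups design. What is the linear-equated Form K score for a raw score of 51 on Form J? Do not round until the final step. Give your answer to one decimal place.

56.4

Linear equating: y = (SD_Y/SD_X)(x − M_X) + M_Y
y = (8.6/6.8)(51 − 48.7) + 53.5
y = 1.264706 × 2.3 + 53.5 = 2.9088 + 53.5 = 56.4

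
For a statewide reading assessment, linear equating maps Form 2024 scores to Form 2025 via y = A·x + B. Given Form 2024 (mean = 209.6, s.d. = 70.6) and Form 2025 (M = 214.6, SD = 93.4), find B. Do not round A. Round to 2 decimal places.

-62.69

A = SD_Y / SD_X = 93.4 / 70.6 = 1.322946
B = M_Y − A·M_X = 214.6 − 1.322946 × 209.6 = -62.69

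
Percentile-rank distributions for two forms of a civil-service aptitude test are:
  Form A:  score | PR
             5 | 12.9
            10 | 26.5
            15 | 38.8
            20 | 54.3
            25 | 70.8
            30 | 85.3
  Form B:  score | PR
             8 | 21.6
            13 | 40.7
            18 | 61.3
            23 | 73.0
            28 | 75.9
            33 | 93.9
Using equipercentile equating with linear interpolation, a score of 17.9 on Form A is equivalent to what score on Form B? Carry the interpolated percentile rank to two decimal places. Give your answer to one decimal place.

14.7

PR of 17.9 on Form A: 38.8 + (17.9 − 15)/(20 − 15) × (54.3 − 38.8) = 47.79
On Form B, PR 47.79 falls between score 13 (PR 40.7) and 18 (PR 61.3).
Interpolate: 13 + (47.79 − 40.7)/(61.3 − 40.7) × (18 − 13) = 14.7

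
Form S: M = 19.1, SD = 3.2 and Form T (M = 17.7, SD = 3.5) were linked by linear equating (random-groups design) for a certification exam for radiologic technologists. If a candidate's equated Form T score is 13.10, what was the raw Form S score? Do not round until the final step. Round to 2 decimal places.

14.89

Invert y = (SD_Y/SD_X)(x − M_X) + M_Y:
x = (SD_X/SD_Y)(y − M_Y) + M_X = (3.2/3.5)(13.10 − 17.7) + 19.1
x = 0.914286 × -4.600 + 19.1 = 14.89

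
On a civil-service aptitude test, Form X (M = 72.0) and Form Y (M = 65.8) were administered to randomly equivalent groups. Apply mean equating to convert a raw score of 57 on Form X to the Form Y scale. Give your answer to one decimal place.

Mean equating: y = x + (M_Y − M_X) = 57 + (65.8 − 72.0) = 50.8

50.8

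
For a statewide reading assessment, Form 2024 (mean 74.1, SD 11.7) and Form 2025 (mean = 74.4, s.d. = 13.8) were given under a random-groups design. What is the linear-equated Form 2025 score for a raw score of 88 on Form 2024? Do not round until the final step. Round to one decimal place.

Linear equating: y = (SD_Y/SD_X)(x − M_X) + M_Y
y = (13.8/11.7)(88 − 74.1) + 74.4
y = 1.179487 × 13.9 + 74.4 = 16.3949 + 74.4 = 90.8

90.8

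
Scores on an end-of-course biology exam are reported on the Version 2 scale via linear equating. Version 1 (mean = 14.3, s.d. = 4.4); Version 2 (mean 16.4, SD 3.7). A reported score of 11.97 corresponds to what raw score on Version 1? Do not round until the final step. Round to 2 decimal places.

9.03

Invert y = (SD_Y/SD_X)(x − M_X) + M_Y:
x = (SD_X/SD_Y)(y − M_Y) + M_X = (4.4/3.7)(11.97 − 16.4) + 14.3
x = 1.189189 × -4.430 + 14.3 = 9.03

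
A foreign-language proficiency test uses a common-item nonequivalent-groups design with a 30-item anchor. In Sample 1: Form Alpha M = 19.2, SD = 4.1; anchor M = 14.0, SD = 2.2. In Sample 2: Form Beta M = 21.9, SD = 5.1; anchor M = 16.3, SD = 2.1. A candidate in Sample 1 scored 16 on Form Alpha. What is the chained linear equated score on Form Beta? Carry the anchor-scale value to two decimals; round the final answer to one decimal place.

Form Alpha → anchor (Sample 1): v = (2.2/4.1)(16 − 19.2) + 14.0 = 12.28
anchor → Form Beta (Sample 2): y = (5.1/2.1)(12.28 − 16.3) + 21.9 = 12.1

12.1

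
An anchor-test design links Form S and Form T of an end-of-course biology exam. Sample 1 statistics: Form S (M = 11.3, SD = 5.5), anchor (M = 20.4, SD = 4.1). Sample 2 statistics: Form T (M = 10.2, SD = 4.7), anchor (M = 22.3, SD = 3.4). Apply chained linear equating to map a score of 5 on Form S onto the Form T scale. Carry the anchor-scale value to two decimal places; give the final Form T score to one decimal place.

1.1

Form S → anchor (Sample 1): v = (4.1/5.5)(5 − 11.3) + 20.4 = 15.70
anchor → Form T (Sample 2): y = (4.7/3.4)(15.70 − 22.3) + 10.2 = 1.1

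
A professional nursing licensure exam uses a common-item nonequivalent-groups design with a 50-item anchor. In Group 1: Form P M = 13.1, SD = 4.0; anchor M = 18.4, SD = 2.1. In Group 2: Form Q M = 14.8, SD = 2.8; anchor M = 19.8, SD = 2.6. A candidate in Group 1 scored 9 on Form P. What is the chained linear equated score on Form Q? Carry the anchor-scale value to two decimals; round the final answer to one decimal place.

11.0

Form P → anchor (Group 1): v = (2.1/4.0)(9 − 13.1) + 18.4 = 16.25
anchor → Form Q (Group 2): y = (2.8/2.6)(16.25 − 19.8) + 14.8 = 11.0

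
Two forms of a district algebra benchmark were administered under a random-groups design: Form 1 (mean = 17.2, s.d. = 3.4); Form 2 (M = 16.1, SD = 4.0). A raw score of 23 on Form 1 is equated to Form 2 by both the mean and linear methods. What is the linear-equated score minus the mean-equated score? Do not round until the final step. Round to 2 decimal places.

1.02

Mean-equated: 23 + (16.1 − 17.2) = 21.90
Linear-equated: (4.0/3.4)(23 − 17.2) + 16.1 = 22.924
Difference = 22.924 − 21.90 = 1.02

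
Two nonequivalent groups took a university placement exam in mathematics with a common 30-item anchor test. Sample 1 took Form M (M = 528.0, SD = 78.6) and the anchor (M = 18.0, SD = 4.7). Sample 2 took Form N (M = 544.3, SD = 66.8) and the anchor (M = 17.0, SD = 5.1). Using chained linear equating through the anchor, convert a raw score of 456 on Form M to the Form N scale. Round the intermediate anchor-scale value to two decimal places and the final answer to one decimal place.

Form M → anchor (Sample 1): v = (4.7/78.6)(456 − 528.0) + 18.0 = 13.69
anchor → Form N (Sample 2): y = (66.8/5.1)(13.69 − 17.0) + 544.3 = 500.9

500.9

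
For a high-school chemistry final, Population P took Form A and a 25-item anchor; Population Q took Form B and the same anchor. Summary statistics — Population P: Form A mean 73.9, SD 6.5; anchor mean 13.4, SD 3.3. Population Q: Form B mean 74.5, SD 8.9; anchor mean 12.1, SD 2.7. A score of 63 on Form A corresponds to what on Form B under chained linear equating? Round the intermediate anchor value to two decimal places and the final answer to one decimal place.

Form A → anchor (Population P): v = (3.3/6.5)(63 − 73.9) + 13.4 = 7.87
anchor → Form B (Population Q): y = (8.9/2.7)(7.87 − 12.1) + 74.5 = 60.6

60.6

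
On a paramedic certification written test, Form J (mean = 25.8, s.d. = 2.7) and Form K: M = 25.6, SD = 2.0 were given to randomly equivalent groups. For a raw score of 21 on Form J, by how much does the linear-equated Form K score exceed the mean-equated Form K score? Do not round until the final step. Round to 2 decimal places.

1.24

Mean-equated: 21 + (25.6 − 25.8) = 20.80
Linear-equated: (2.0/2.7)(21 − 25.8) + 25.6 = 22.044
Difference = 22.044 − 20.80 = 1.24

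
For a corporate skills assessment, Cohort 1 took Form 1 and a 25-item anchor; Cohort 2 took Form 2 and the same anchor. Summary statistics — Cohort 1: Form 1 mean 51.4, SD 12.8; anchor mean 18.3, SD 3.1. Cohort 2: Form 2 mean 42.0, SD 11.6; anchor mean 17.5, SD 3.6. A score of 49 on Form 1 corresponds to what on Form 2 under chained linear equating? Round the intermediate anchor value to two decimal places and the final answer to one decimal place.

Form 1 → anchor (Cohort 1): v = (3.1/12.8)(49 − 51.4) + 18.3 = 17.72
anchor → Form 2 (Cohort 2): y = (11.6/3.6)(17.72 − 17.5) + 42.0 = 42.7

42.7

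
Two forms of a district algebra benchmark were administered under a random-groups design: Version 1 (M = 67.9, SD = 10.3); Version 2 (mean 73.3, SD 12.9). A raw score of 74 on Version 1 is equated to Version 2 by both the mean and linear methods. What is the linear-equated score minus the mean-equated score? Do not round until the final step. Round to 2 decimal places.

Mean-equated: 74 + (73.3 − 67.9) = 79.40
Linear-equated: (12.9/10.3)(74 − 67.9) + 73.3 = 80.940
Difference = 80.940 − 79.40 = 1.54

1.54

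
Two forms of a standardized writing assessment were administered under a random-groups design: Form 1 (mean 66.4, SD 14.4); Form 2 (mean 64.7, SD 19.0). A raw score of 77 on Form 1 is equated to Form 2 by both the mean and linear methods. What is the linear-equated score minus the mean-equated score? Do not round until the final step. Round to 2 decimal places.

3.39

Mean-equated: 77 + (64.7 − 66.4) = 75.30
Linear-equated: (19.0/14.4)(77 − 66.4) + 64.7 = 78.686
Difference = 78.686 − 75.30 = 3.39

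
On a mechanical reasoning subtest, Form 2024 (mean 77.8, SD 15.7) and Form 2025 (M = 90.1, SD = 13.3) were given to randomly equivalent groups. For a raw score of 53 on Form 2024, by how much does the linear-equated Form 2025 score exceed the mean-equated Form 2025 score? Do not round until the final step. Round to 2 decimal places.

3.79

Mean-equated: 53 + (90.1 − 77.8) = 65.30
Linear-equated: (13.3/15.7)(53 − 77.8) + 90.1 = 69.091
Difference = 69.091 − 65.30 = 3.79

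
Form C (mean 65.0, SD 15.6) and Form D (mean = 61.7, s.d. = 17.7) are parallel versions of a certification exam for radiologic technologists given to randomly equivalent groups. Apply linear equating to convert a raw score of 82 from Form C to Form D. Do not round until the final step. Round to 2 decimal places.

Linear equating: y = (SD_Y/SD_X)(x − M_X) + M_Y
y = (17.7/15.6)(82 − 65.0) + 61.7
y = 1.134615 × 17.0 + 61.7 = 19.2885 + 61.7 = 80.99

80.99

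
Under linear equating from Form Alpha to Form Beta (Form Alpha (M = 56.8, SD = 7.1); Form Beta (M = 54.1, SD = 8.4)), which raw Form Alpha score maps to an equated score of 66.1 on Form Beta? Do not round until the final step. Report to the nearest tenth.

66.9

Invert y = (SD_Y/SD_X)(x − M_X) + M_Y:
x = (SD_X/SD_Y)(y − M_Y) + M_X = (7.1/8.4)(66.1 − 54.1) + 56.8
x = 0.845238 × 12.000 + 56.8 = 66.9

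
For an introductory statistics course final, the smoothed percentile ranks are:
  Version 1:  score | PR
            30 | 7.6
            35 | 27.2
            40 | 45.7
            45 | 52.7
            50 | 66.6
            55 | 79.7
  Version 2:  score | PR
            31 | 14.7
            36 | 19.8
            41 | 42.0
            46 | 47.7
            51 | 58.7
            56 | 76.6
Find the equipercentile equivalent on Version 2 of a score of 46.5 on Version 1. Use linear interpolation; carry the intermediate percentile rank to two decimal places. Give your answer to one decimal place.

50.2

PR of 46.5 on Version 1: 52.7 + (46.5 − 45)/(50 − 45) × (66.6 − 52.7) = 56.87
On Version 2, PR 56.87 falls between score 46 (PR 47.7) and 51 (PR 58.7).
Interpolate: 46 + (56.87 − 47.7)/(58.7 − 47.7) × (51 − 46) = 50.2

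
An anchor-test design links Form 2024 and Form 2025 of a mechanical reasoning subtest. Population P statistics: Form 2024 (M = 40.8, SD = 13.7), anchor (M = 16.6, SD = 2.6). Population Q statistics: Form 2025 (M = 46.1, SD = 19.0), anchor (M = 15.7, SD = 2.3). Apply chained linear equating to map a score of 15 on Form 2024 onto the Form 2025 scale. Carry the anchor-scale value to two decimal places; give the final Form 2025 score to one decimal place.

Form 2024 → anchor (Population P): v = (2.6/13.7)(15 − 40.8) + 16.6 = 11.70
anchor → Form 2025 (Population Q): y = (19.0/2.3)(11.70 − 15.7) + 46.1 = 13.1

13.1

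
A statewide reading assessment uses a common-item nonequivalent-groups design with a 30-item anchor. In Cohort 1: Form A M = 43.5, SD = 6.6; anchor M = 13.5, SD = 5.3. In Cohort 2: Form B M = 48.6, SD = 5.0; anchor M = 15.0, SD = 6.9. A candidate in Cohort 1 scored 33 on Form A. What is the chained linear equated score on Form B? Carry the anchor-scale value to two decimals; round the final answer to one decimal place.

41.4

Form A → anchor (Cohort 1): v = (5.3/6.6)(33 − 43.5) + 13.5 = 5.07
anchor → Form B (Cohort 2): y = (5.0/6.9)(5.07 − 15.0) + 48.6 = 41.4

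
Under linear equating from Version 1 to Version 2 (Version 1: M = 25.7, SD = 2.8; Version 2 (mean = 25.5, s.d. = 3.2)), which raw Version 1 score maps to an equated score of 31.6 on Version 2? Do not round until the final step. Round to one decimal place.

31.0

Invert y = (SD_Y/SD_X)(x − M_X) + M_Y:
x = (SD_X/SD_Y)(y − M_Y) + M_X = (2.8/3.2)(31.6 − 25.5) + 25.7
x = 0.875000 × 6.100 + 25.7 = 31.0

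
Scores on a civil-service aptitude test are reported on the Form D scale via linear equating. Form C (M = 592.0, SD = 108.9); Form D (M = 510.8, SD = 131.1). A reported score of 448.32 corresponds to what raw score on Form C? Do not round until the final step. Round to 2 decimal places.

Invert y = (SD_Y/SD_X)(x − M_X) + M_Y:
x = (SD_X/SD_Y)(y − M_Y) + M_X = (108.9/131.1)(448.32 − 510.8) + 592.0
x = 0.830664 × -62.480 + 592.0 = 540.10

540.10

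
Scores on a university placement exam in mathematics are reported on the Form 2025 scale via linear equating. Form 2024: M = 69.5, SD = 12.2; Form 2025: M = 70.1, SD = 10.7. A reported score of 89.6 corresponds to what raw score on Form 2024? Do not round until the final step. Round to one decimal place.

91.7

Invert y = (SD_Y/SD_X)(x − M_X) + M_Y:
x = (SD_X/SD_Y)(y − M_Y) + M_X = (12.2/10.7)(89.6 − 70.1) + 69.5
x = 1.140187 × 19.500 + 69.5 = 91.7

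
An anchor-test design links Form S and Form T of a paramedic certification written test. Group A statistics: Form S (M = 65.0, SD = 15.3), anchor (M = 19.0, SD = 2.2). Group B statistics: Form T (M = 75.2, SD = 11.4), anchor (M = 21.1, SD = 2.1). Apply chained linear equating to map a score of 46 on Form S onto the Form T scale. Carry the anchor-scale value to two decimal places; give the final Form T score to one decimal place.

49.0

Form S → anchor (Group A): v = (2.2/15.3)(46 − 65.0) + 19.0 = 16.27
anchor → Form T (Group B): y = (11.4/2.1)(16.27 − 21.1) + 75.2 = 49.0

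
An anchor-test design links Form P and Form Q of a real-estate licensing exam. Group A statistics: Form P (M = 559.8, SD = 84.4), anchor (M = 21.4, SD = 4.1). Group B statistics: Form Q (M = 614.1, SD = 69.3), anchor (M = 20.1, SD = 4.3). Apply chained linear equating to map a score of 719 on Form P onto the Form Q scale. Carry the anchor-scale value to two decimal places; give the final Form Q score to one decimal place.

759.6

Form P → anchor (Group A): v = (4.1/84.4)(719 − 559.8) + 21.4 = 29.13
anchor → Form Q (Group B): y = (69.3/4.3)(29.13 − 20.1) + 614.1 = 759.6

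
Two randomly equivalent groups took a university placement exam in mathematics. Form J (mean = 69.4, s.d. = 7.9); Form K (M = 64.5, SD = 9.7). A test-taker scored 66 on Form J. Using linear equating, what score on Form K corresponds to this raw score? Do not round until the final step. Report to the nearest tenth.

60.3

Linear equating: y = (SD_Y/SD_X)(x − M_X) + M_Y
y = (9.7/7.9)(66 − 69.4) + 64.5
y = 1.227848 × -3.4 + 64.5 = -4.1747 + 64.5 = 60.3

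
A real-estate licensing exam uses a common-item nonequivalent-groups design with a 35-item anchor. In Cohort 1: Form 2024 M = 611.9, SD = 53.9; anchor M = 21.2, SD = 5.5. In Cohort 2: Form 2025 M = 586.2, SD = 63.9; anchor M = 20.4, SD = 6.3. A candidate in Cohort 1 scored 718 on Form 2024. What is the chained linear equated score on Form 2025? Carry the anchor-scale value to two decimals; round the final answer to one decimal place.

704.2

Form 2024 → anchor (Cohort 1): v = (5.5/53.9)(718 − 611.9) + 21.2 = 32.03
anchor → Form 2025 (Cohort 2): y = (63.9/6.3)(32.03 − 20.4) + 586.2 = 704.2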